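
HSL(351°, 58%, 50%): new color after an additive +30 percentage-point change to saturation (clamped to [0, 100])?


Original S = 58%
Adjustment = +30 percentage points
New S = 58 + (30) = 88
Clamp to [0, 100] → 88
= HSL(351°, 88%, 50%)


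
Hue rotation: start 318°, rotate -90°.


New hue = (H + rotation) mod 360
New hue = (318 -90) mod 360
= 228 mod 360
= 228°


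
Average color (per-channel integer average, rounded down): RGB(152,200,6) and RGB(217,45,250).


Midpoint: each channel = ⌊(C₁+C₂)/2⌋
R: ⌊(152+217)/2⌋ = 184
G: ⌊(200+45)/2⌋ = 122
B: ⌊(6+250)/2⌋ = 128
= RGB(184, 122, 128)


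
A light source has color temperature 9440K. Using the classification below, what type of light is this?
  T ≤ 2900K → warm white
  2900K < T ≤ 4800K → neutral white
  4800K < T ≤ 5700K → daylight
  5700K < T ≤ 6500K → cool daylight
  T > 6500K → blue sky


Temperature: 9440K
9440K > 6500K → blue sky
Classification: blue sky


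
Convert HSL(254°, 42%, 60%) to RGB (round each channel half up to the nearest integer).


H=254°, S=0.42, L=0.60
C = (1-|2L-1|)×S = (1-|0.20|)×0.42 = 0.336
H' = H/60 = 254/60 ≈ 4.2333; X = C×(1-|H' mod 2 - 1|) = 0.0784
m = L - C/2 = 0.60 - 0.168 = 0.432
Sector ⌊H'⌋ = 4 → (R',G',B') = (0.0784, 0.0, 0.336)
RGB = ((R'+m)×255, (G'+m)×255, (B'+m)×255) = (130.152, 110.16, 195.84)
Round half up → RGB(130, 110, 196)


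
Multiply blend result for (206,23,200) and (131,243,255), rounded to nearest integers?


Multiply: C = A×B/255, rounded to nearest integer
R: 206×131/255 = 26986/255 ≈ 105.827 → 106
G: 23×243/255 = 5589/255 ≈ 21.918 → 22
B: 200×255/255 = 51000/255 ≈ 200.000 → 200
= RGB(106, 22, 200)


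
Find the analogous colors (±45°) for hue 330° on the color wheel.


Base hue: 330°
Left analog: (330 - 45) mod 360 = 285°
Right analog: (330 + 45) mod 360 = 15°
Analogous hues = 285° and 15°


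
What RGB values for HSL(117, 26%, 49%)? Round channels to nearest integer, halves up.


H=117°, S=0.26, L=0.49
C = (1-|2L-1|)×S = (1-|-0.02|)×0.26 = 0.2548
H' = H/60 = 117/60 ≈ 1.9500; X = C×(1-|H' mod 2 - 1|) = 0.01274
m = L - C/2 = 0.49 - 0.1274 = 0.3626
Sector ⌊H'⌋ = 1 → (R',G',B') = (0.01274, 0.2548, 0.0)
RGB = ((R'+m)×255, (G'+m)×255, (B'+m)×255) = (95.7117, 157.437, 92.463)
Round half up → RGB(96, 157, 92)


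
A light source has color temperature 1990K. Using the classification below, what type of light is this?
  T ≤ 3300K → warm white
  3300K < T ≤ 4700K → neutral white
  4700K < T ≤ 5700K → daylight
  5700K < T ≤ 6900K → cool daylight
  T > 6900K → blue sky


Temperature: 1990K
1990K ≤ 3300K → warm white
Classification: warm white


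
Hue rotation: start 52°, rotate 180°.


New hue = (H + rotation) mod 360
New hue = (52 + 180) mod 360
= 232 mod 360
= 232°


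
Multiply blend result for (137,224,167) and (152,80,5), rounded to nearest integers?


Multiply: C = A×B/255, rounded to nearest integer
R: 137×152/255 = 20824/255 ≈ 81.663 → 82
G: 224×80/255 = 17920/255 ≈ 70.275 → 70
B: 167×5/255 = 835/255 ≈ 3.275 → 3
= RGB(82, 70, 3)


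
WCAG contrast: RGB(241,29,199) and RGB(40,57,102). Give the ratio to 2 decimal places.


Linearize each sRGB channel c=v/255: c/12.92 if c ≤ 0.04045 else ((c+0.055)/1.055)^2.4
L = 0.2126×R_lin + 0.7152×G_lin + 0.0722×B_lin
Color 1 (241,29,199):
  R=241: 241/255≈0.9451 > 0.04045 → ((0.9451+0.055)/1.055)^2.4 ≈ 0.87962
  G=29: 29/255≈0.1137 > 0.04045 → ((0.1137+0.055)/1.055)^2.4 ≈ 0.01229
  B=199: 199/255≈0.7804 > 0.04045 → ((0.7804+0.055)/1.055)^2.4 ≈ 0.57112
  L1 = 0.2126×0.87962 + 0.7152×0.01229 + 0.0722×0.57112 ≈ 0.23703
Color 2 (40,57,102):
  R=40: 40/255≈0.1569 > 0.04045 → ((0.1569+0.055)/1.055)^2.4 ≈ 0.02122
  G=57: 57/255≈0.2235 > 0.04045 → ((0.2235+0.055)/1.055)^2.4 ≈ 0.04092
  B=102: 102/255≈0.4000 > 0.04045 → ((0.4000+0.055)/1.055)^2.4 ≈ 0.13287
  L2 = 0.2126×0.02122 + 0.7152×0.04092 + 0.0722×0.13287 ≈ 0.04337
Lighter = 0.23703, Darker = 0.04337
Ratio = (L_lighter + 0.05) / (L_darker + 0.05)
Ratio = (0.23703 + 0.05) / (0.04337 + 0.05) = 0.28703 / 0.09337 ≈ 3.0742
Ratio ≈ 3.07:1


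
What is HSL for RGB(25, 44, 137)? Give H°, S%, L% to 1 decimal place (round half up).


Normalize: R'=25/255≈0.0980, G'=44/255≈0.1725, B'=137/255≈0.5373
Max=137/255, Min=25/255, Δ=Max-Min=112/255
L = (Max+Min)/2 = (137+25)/510 = 162/510 = 0.31764… → L = 31.8%
L ≤ 0.5 → S = Δ/(Max+Min) = 112/(137+25) = 112/162 = 0.69135… → S = 69.1%
(the 1/255 factors cancel in S and H, so raw channel differences can be used)
Max is B' → H = 60 × ((R-G)/Δ + 4) = 60 × ((25-44)/112 + 4)
  -19/112 + 4 = -0.1696… + 4 = 3.8303…
  H = 60 × 3.8303… = 229.821…° → H = 229.8°
= HSL(229.8°, 69.1%, 31.8%)


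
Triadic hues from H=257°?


Triadic: equally spaced at 120° intervals
H1 = 257°
H2 = (257 + 120) mod 360 = 17°
H3 = (257 + 240) mod 360 = 137°
Triadic = 257°, 17°, 137°


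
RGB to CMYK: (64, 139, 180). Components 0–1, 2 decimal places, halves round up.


R'=64/255≈0.2510, G'=139/255≈0.5451, B'=180/255≈0.7059
K = 1 - max(R',G',B') = 1 - 180/255 = 75/255 = 0.29411… → 0.29
(1-R'-K)/(1-K) simplifies to (max-R)/max with max = 180:
C = (180-64)/180 = 116/180 = 0.64444… → 0.64
M = (180-139)/180 = 41/180 = 0.22777… → 0.23
Y = (180-180)/180 = 0/180 = 0 → 0.00
= CMYK(0.64, 0.23, 0.00, 0.29)


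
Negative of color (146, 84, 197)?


Invert: (255-R, 255-G, 255-B)
R: 255-146 = 109
G: 255-84 = 171
B: 255-197 = 58
= RGB(109, 171, 58)


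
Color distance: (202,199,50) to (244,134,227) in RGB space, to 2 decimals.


d = √[(R₁-R₂)² + (G₁-G₂)² + (B₁-B₂)²]
d = √[(202-244)² + (199-134)² + (50-227)²]
d = √[1764 + 4225 + 31329]
d = √37318
d ≈ 193.18


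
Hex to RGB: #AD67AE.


AD → 173 (R)
67 → 103 (G)
AE → 174 (B)
= RGB(173, 103, 174)


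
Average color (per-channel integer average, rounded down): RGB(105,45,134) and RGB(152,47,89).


Midpoint: each channel = ⌊(C₁+C₂)/2⌋
R: ⌊(105+152)/2⌋ = 128
G: ⌊(45+47)/2⌋ = 46
B: ⌊(134+89)/2⌋ = 111
= RGB(128, 46, 111)


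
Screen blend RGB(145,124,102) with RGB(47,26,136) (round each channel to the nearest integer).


Screen: C = 255 - (255-A)×(255-B)/255, rounded to nearest integer
R: 255 - (255-145)×(255-47)/255 = 255 - 22880/255 ≈ 255 - 89.725 = 165.275 → 165
G: 255 - (255-124)×(255-26)/255 = 255 - 29999/255 ≈ 255 - 117.643 = 137.357 → 137
B: 255 - (255-102)×(255-136)/255 = 255 - 18207/255 ≈ 255 - 71.400 = 183.600 → 184
= RGB(165, 137, 184)


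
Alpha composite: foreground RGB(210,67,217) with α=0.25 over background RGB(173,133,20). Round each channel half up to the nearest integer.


C = α×F + (1-α)×B, with 1-α = 0.75
R: 0.25×210 + 0.75×173 = 52.50 + 129.75 = 182.25 → 182
G: 0.25×67 + 0.75×133 = 16.75 + 99.75 = 116.50 → 117
B: 0.25×217 + 0.75×20 = 54.25 + 15.00 = 69.25 → 69
= RGB(182, 117, 69)


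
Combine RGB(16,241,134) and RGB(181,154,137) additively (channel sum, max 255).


Additive: each channel = min(255, C₁+C₂)
R: 16+181 = 197 → 197
G: 241+154 = 395 → 255
B: 134+137 = 271 → 255
= RGB(197, 255, 255)


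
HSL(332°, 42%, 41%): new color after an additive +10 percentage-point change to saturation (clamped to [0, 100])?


Original S = 42%
Adjustment = +10 percentage points
New S = 42 + (10) = 52
Clamp to [0, 100] → 52
= HSL(332°, 52%, 41%)


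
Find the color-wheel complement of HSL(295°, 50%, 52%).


Complement = opposite side of color wheel = hue + 180°
H' = (295 + 180) mod 360 = 115°
S and L unchanged.
= HSL(115°, 50%, 52%)


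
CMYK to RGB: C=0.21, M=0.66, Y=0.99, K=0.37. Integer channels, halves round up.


R = 255 × (1-C) × (1-K) = 255 × 0.79 × 0.63 = 126.9135 → 127
G = 255 × (1-M) × (1-K) = 255 × 0.34 × 0.63 = 54.621 → 55
B = 255 × (1-Y) × (1-K) = 255 × 0.01 × 0.63 = 1.6065 → 2
= RGB(127, 55, 2)


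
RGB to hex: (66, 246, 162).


R = 66 → 42 (hex)
G = 246 → F6 (hex)
B = 162 → A2 (hex)
Hex = #42F6A2


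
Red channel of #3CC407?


Color: #3CC407
R = 3C = 60
G = C4 = 196
B = 07 = 7
Red = 60


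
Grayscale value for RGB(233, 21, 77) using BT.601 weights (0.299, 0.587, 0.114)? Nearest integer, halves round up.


Gray = 0.299×R + 0.587×G + 0.114×B
Gray = 0.299×233 + 0.587×21 + 0.114×77
Gray = 69.667 + 12.327 + 8.778
Gray = 90.772 → round half up → 91
Gray = 91


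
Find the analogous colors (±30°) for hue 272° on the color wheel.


Base hue: 272°
Left analog: (272 - 30) mod 360 = 242°
Right analog: (272 + 30) mod 360 = 302°
Analogous hues = 242° and 302°


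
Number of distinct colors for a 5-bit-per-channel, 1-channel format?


Total bits = 5 bits/channel × 1 channels = 5 bits
Distinct colors = 2^5
= 32 colors


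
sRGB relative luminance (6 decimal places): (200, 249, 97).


Linearize each channel (sRGB transfer function): c = v/255; c_lin = c/12.92 if c ≤ 0.04045, else ((c+0.055)/1.055)^2.4
  R: 200/255 ≈ 0.784314 > 0.04045 → ((0.784314+0.055)/1.055)^2.4 ≈ 0.577580
  G: 249/255 ≈ 0.976471 > 0.04045 → ((0.976471+0.055)/1.055)^2.4 ≈ 0.947307
  B: 97/255 ≈ 0.380392 > 0.04045 → ((0.380392+0.055)/1.055)^2.4 ≈ 0.119538
R_lin = 0.577580, G_lin = 0.947307, B_lin = 0.119538
L = 0.2126×R + 0.7152×G + 0.0722×B
L = 0.2126×0.577580 + 0.7152×0.947307 + 0.0722×0.119538
L ≈ 0.808938


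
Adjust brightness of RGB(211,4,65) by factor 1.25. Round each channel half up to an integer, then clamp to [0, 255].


Multiply each channel by 1.25, round half up, clamp to [0, 255]
R: 211×1.25 = 263.75 → round → 264 → clamp → 255
G: 4×1.25 = 5
B: 65×1.25 = 81.25 → round → 81
= RGB(255, 5, 81)


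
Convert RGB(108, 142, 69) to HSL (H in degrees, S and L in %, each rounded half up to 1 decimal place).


Normalize: R'=108/255≈0.4235, G'=142/255≈0.5569, B'=69/255≈0.2706
Max=142/255, Min=69/255, Δ=Max-Min=73/255
L = (Max+Min)/2 = (142+69)/510 = 211/510 = 0.41372… → L = 41.4%
L ≤ 0.5 → S = Δ/(Max+Min) = 73/(142+69) = 73/211 = 0.34597… → S = 34.6%
(the 1/255 factors cancel in S and H, so raw channel differences can be used)
Max is G' → H = 60 × ((B-R)/Δ + 2) = 60 × ((69-108)/73 + 2)
  -39/73 + 2 = -0.5342… + 2 = 1.4657…
  H = 60 × 1.4657… = 87.945…° → H = 87.9°
= HSL(87.9°, 34.6%, 41.4%)


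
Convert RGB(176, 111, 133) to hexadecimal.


R = 176 → B0 (hex)
G = 111 → 6F (hex)
B = 133 → 85 (hex)
Hex = #B06F85


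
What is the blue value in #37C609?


Color: #37C609
R = 37 = 55
G = C6 = 198
B = 09 = 9
Blue = 9


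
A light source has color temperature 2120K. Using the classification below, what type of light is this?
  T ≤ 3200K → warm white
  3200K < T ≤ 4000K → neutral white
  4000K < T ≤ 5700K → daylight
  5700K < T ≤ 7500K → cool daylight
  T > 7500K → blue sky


Temperature: 2120K
2120K ≤ 3200K → warm white
Classification: warm white


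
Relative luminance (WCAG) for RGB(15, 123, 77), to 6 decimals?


Linearize each channel (sRGB transfer function): c = v/255; c_lin = c/12.92 if c ≤ 0.04045, else ((c+0.055)/1.055)^2.4
  R: 15/255 ≈ 0.058824 > 0.04045 → ((0.058824+0.055)/1.055)^2.4 ≈ 0.004777
  G: 123/255 ≈ 0.482353 > 0.04045 → ((0.482353+0.055)/1.055)^2.4 ≈ 0.198069
  B: 77/255 ≈ 0.301961 > 0.04045 → ((0.301961+0.055)/1.055)^2.4 ≈ 0.074214
R_lin = 0.004777, G_lin = 0.198069, B_lin = 0.074214
L = 0.2126×R + 0.7152×G + 0.0722×B
L = 0.2126×0.004777 + 0.7152×0.198069 + 0.0722×0.074214
L ≈ 0.148033


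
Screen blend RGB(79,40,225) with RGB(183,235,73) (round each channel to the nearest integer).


Screen: C = 255 - (255-A)×(255-B)/255, rounded to nearest integer
R: 255 - (255-79)×(255-183)/255 = 255 - 12672/255 ≈ 255 - 49.694 = 205.306 → 205
G: 255 - (255-40)×(255-235)/255 = 255 - 4300/255 ≈ 255 - 16.863 = 238.137 → 238
B: 255 - (255-225)×(255-73)/255 = 255 - 5460/255 ≈ 255 - 21.412 = 233.588 → 234
= RGB(205, 238, 234)


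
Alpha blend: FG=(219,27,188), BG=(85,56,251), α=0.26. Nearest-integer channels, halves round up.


C = α×F + (1-α)×B, with 1-α = 0.74
R: 0.26×219 + 0.74×85 = 56.94 + 62.90 = 119.84 → 120
G: 0.26×27 + 0.74×56 = 7.02 + 41.44 = 48.46 → 48
B: 0.26×188 + 0.74×251 = 48.88 + 185.74 = 234.62 → 235
= RGB(120, 48, 235)


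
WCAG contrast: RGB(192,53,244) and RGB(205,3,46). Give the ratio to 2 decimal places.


Linearize each sRGB channel c=v/255: c/12.92 if c ≤ 0.04045 else ((c+0.055)/1.055)^2.4
L = 0.2126×R_lin + 0.7152×G_lin + 0.0722×B_lin
Color 1 (192,53,244):
  R=192: 192/255≈0.7529 > 0.04045 → ((0.7529+0.055)/1.055)^2.4 ≈ 0.52712
  G=53: 53/255≈0.2078 > 0.04045 → ((0.2078+0.055)/1.055)^2.4 ≈ 0.03560
  B=244: 244/255≈0.9569 > 0.04045 → ((0.9569+0.055)/1.055)^2.4 ≈ 0.90466
  L1 = 0.2126×0.52712 + 0.7152×0.03560 + 0.0722×0.90466 ≈ 0.20284
Color 2 (205,3,46):
  R=205: 205/255≈0.8039 > 0.04045 → ((0.8039+0.055)/1.055)^2.4 ≈ 0.61050
  G=3: 3/255≈0.0118 ≤ 0.04045 → 0.0118/12.92 ≈ 0.00091
  B=46: 46/255≈0.1804 > 0.04045 → ((0.1804+0.055)/1.055)^2.4 ≈ 0.02732
  L2 = 0.2126×0.61050 + 0.7152×0.00091 + 0.0722×0.02732 ≈ 0.13242
Lighter = 0.20284, Darker = 0.13242
Ratio = (L_lighter + 0.05) / (L_darker + 0.05)
Ratio = (0.20284 + 0.05) / (0.13242 + 0.05) = 0.25284 / 0.18242 ≈ 1.3861
Ratio ≈ 1.39:1


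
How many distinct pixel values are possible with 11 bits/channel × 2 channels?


Total bits = 11 bits/channel × 2 channels = 22 bits
Distinct pixel values = 2^22
= 4,194,304 pixel values


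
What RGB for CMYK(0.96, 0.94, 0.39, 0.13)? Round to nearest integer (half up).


R = 255 × (1-C) × (1-K) = 255 × 0.04 × 0.87 = 8.874 → 9
G = 255 × (1-M) × (1-K) = 255 × 0.06 × 0.87 = 13.311 → 13
B = 255 × (1-Y) × (1-K) = 255 × 0.61 × 0.87 = 135.3285 → 135
= RGB(9, 13, 135)


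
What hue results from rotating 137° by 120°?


New hue = (H + rotation) mod 360
New hue = (137 + 120) mod 360
= 257 mod 360
= 257°


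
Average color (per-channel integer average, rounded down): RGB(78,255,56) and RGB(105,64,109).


Midpoint: each channel = ⌊(C₁+C₂)/2⌋
R: ⌊(78+105)/2⌋ = 91
G: ⌊(255+64)/2⌋ = 159
B: ⌊(56+109)/2⌋ = 82
= RGB(91, 159, 82)


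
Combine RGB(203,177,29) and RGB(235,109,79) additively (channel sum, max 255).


Additive: each channel = min(255, C₁+C₂)
R: 203+235 = 438 → 255
G: 177+109 = 286 → 255
B: 29+79 = 108 → 108
= RGB(255, 255, 108)


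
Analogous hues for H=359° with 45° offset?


Base hue: 359°
Left analog: (359 - 45) mod 360 = 314°
Right analog: (359 + 45) mod 360 = 44°
Analogous hues = 314° and 44°


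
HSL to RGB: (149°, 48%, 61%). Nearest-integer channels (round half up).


H=149°, S=0.48, L=0.61
C = (1-|2L-1|)×S = (1-|0.22|)×0.48 = 0.3744
H' = H/60 = 149/60 ≈ 2.4833; X = C×(1-|H' mod 2 - 1|) = 0.18096
m = L - C/2 = 0.61 - 0.1872 = 0.4228
Sector ⌊H'⌋ = 2 → (R',G',B') = (0.0, 0.3744, 0.18096)
RGB = ((R'+m)×255, (G'+m)×255, (B'+m)×255) = (107.814, 203.286, 153.9588)
Round half up → RGB(108, 203, 154)


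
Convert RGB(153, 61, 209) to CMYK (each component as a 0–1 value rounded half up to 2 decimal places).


R'=153/255≈0.6000, G'=61/255≈0.2392, B'=209/255≈0.8196
K = 1 - max(R',G',B') = 1 - 209/255 = 46/255 = 0.18039… → 0.18
(1-R'-K)/(1-K) simplifies to (max-R)/max with max = 209:
C = (209-153)/209 = 56/209 = 0.26794… → 0.27
M = (209-61)/209 = 148/209 = 0.70813… → 0.71
Y = (209-209)/209 = 0/209 = 0 → 0.00
= CMYK(0.27, 0.71, 0.00, 0.18)


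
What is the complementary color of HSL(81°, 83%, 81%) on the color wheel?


Complement = opposite side of color wheel = hue + 180°
H' = (81 + 180) mod 360 = 261°
S and L unchanged.
= HSL(261°, 83%, 81%)


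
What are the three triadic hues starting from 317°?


Triadic: equally spaced at 120° intervals
H1 = 317°
H2 = (317 + 120) mod 360 = 77°
H3 = (317 + 240) mod 360 = 197°
Triadic = 317°, 77°, 197°


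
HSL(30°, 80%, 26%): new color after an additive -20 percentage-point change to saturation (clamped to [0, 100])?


Original S = 80%
Adjustment = -20 percentage points
New S = 80 + (-20) = 60
Clamp to [0, 100] → 60
= HSL(30°, 60%, 26%)


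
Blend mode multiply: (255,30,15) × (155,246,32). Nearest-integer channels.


Multiply: C = A×B/255, rounded to nearest integer
R: 255×155/255 = 39525/255 ≈ 155.000 → 155
G: 30×246/255 = 7380/255 ≈ 28.941 → 29
B: 15×32/255 = 480/255 ≈ 1.882 → 2
= RGB(155, 29, 2)


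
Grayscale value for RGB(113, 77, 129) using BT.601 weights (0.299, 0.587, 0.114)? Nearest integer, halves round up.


Gray = 0.299×R + 0.587×G + 0.114×B
Gray = 0.299×113 + 0.587×77 + 0.114×129
Gray = 33.787 + 45.199 + 14.706
Gray = 93.692 → round half up → 94
Gray = 94


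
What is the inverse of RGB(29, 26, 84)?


Invert: (255-R, 255-G, 255-B)
R: 255-29 = 226
G: 255-26 = 229
B: 255-84 = 171
= RGB(226, 229, 171)


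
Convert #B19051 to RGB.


B1 → 177 (R)
90 → 144 (G)
51 → 81 (B)
= RGB(177, 144, 81)


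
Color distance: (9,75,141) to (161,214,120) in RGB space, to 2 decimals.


d = √[(R₁-R₂)² + (G₁-G₂)² + (B₁-B₂)²]
d = √[(9-161)² + (75-214)² + (141-120)²]
d = √[23104 + 19321 + 441]
d = √42866
d ≈ 207.04


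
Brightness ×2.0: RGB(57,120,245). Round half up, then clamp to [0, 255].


Multiply each channel by 2.0, round half up, clamp to [0, 255]
R: 57×2.0 = 114
G: 120×2.0 = 240
B: 245×2.0 = 490 → clamp → 255
= RGB(114, 240, 255)


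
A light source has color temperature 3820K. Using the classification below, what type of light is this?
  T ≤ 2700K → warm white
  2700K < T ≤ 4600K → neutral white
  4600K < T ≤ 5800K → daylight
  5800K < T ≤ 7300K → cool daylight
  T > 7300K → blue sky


Temperature: 3820K
2700K < 3820K ≤ 4600K → neutral white
Classification: neutral white


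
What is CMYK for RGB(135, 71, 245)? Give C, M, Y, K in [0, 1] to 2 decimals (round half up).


R'=135/255≈0.5294, G'=71/255≈0.2784, B'=245/255≈0.9608
K = 1 - max(R',G',B') = 1 - 245/255 = 10/255 = 0.03921… → 0.04
(1-R'-K)/(1-K) simplifies to (max-R)/max with max = 245:
C = (245-135)/245 = 110/245 = 0.44897… → 0.45
M = (245-71)/245 = 174/245 = 0.71020… → 0.71
Y = (245-245)/245 = 0/245 = 0 → 0.00
= CMYK(0.45, 0.71, 0.00, 0.04)


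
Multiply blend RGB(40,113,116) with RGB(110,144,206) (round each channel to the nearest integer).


Multiply: C = A×B/255, rounded to nearest integer
R: 40×110/255 = 4400/255 ≈ 17.255 → 17
G: 113×144/255 = 16272/255 ≈ 63.812 → 64
B: 116×206/255 = 23896/255 ≈ 93.710 → 94
= RGB(17, 64, 94)


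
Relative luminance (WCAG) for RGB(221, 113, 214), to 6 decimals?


Linearize each channel (sRGB transfer function): c = v/255; c_lin = c/12.92 if c ≤ 0.04045, else ((c+0.055)/1.055)^2.4
  R: 221/255 ≈ 0.866667 > 0.04045 → ((0.866667+0.055)/1.055)^2.4 ≈ 0.723055
  G: 113/255 ≈ 0.443137 > 0.04045 → ((0.443137+0.055)/1.055)^2.4 ≈ 0.165132
  B: 214/255 ≈ 0.839216 > 0.04045 → ((0.839216+0.055)/1.055)^2.4 ≈ 0.672443
R_lin = 0.723055, G_lin = 0.165132, B_lin = 0.672443
L = 0.2126×R + 0.7152×G + 0.0722×B
L = 0.2126×0.723055 + 0.7152×0.165132 + 0.0722×0.672443
L ≈ 0.320374


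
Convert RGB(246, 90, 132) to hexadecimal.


R = 246 → F6 (hex)
G = 90 → 5A (hex)
B = 132 → 84 (hex)
Hex = #F65A84


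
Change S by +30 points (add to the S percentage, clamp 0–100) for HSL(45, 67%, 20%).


Original S = 67%
Adjustment = +30 percentage points
New S = 67 + (30) = 97
Clamp to [0, 100] → 97
= HSL(45°, 97%, 20%)


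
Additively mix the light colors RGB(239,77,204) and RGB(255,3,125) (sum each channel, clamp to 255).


Additive: each channel = min(255, C₁+C₂)
R: 239+255 = 494 → 255
G: 77+3 = 80 → 80
B: 204+125 = 329 → 255
= RGB(255, 80, 255)


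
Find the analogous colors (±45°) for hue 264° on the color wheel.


Base hue: 264°
Left analog: (264 - 45) mod 360 = 219°
Right analog: (264 + 45) mod 360 = 309°
Analogous hues = 219° and 309°


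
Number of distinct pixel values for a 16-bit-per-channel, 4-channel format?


Total bits = 16 bits/channel × 4 channels = 64 bits
Distinct pixel values = 2^64
= 18,446,744,073,709,551,616 pixel values


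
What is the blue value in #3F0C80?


Color: #3F0C80
R = 3F = 63
G = 0C = 12
B = 80 = 128
Blue = 128


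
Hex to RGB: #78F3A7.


78 → 120 (R)
F3 → 243 (G)
A7 → 167 (B)
= RGB(120, 243, 167)


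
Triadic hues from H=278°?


Triadic: equally spaced at 120° intervals
H1 = 278°
H2 = (278 + 120) mod 360 = 38°
H3 = (278 + 240) mod 360 = 158°
Triadic = 278°, 38°, 158°


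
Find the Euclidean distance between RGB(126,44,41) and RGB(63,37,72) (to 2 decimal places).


d = √[(R₁-R₂)² + (G₁-G₂)² + (B₁-B₂)²]
d = √[(126-63)² + (44-37)² + (41-72)²]
d = √[3969 + 49 + 961]
d = √4979
d ≈ 70.56


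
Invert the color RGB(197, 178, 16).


Invert: (255-R, 255-G, 255-B)
R: 255-197 = 58
G: 255-178 = 77
B: 255-16 = 239
= RGB(58, 77, 239)


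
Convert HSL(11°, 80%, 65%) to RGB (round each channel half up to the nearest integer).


H=11°, S=0.80, L=0.65
C = (1-|2L-1|)×S = (1-|0.30|)×0.80 = 0.56
H' = H/60 = 11/60 ≈ 0.1833; X = C×(1-|H' mod 2 - 1|) ≈ 0.1027
m = L - C/2 = 0.65 - 0.28 = 0.37
Sector ⌊H'⌋ = 0 → (R',G',B') = (0.56, ≈0.1027, 0.0)
RGB = ((R'+m)×255, (G'+m)×255, (B'+m)×255) = (237.15, 120.53, 94.35)
Round half up → RGB(237, 121, 94)


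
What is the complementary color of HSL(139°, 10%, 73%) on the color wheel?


Complement = opposite side of color wheel = hue + 180°
H' = (139 + 180) mod 360 = 319°
S and L unchanged.
= HSL(319°, 10%, 73%)


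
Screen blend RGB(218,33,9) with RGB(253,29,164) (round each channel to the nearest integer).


Screen: C = 255 - (255-A)×(255-B)/255, rounded to nearest integer
R: 255 - (255-218)×(255-253)/255 = 255 - 74/255 ≈ 255 - 0.290 = 254.710 → 255
G: 255 - (255-33)×(255-29)/255 = 255 - 50172/255 ≈ 255 - 196.753 = 58.247 → 58
B: 255 - (255-9)×(255-164)/255 = 255 - 22386/255 ≈ 255 - 87.788 = 167.212 → 167
= RGB(255, 58, 167)


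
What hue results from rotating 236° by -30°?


New hue = (H + rotation) mod 360
New hue = (236 -30) mod 360
= 206 mod 360
= 206°


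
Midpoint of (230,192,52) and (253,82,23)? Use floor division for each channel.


Midpoint: each channel = ⌊(C₁+C₂)/2⌋
R: ⌊(230+253)/2⌋ = 241
G: ⌊(192+82)/2⌋ = 137
B: ⌊(52+23)/2⌋ = 37
= RGB(241, 137, 37)


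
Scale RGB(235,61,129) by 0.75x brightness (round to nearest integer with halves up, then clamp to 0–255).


Multiply each channel by 0.75, round half up, clamp to [0, 255]
R: 235×0.75 = 176.25 → round → 176
G: 61×0.75 = 45.75 → round → 46
B: 129×0.75 = 96.75 → round → 97
= RGB(176, 46, 97)


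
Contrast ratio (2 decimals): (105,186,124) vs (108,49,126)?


Linearize each sRGB channel c=v/255: c/12.92 if c ≤ 0.04045 else ((c+0.055)/1.055)^2.4
L = 0.2126×R_lin + 0.7152×G_lin + 0.0722×B_lin
Color 1 (105,186,124):
  R=105: 105/255≈0.4118 > 0.04045 → ((0.4118+0.055)/1.055)^2.4 ≈ 0.14126
  G=186: 186/255≈0.7294 > 0.04045 → ((0.7294+0.055)/1.055)^2.4 ≈ 0.49102
  B=124: 124/255≈0.4863 > 0.04045 → ((0.4863+0.055)/1.055)^2.4 ≈ 0.20156
  L1 = 0.2126×0.14126 + 0.7152×0.49102 + 0.0722×0.20156 ≈ 0.39576
Color 2 (108,49,126):
  R=108: 108/255≈0.4235 > 0.04045 → ((0.4235+0.055)/1.055)^2.4 ≈ 0.14996
  G=49: 49/255≈0.1922 > 0.04045 → ((0.1922+0.055)/1.055)^2.4 ≈ 0.03071
  B=126: 126/255≈0.4941 > 0.04045 → ((0.4941+0.055)/1.055)^2.4 ≈ 0.20864
  L2 = 0.2126×0.14996 + 0.7152×0.03071 + 0.0722×0.20864 ≈ 0.06891
Lighter = 0.39576, Darker = 0.06891
Ratio = (L_lighter + 0.05) / (L_darker + 0.05)
Ratio = (0.39576 + 0.05) / (0.06891 + 0.05) = 0.44576 / 0.11891 ≈ 3.7487
Ratio ≈ 3.75:1


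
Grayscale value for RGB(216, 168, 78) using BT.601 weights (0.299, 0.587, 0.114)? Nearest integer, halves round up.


Gray = 0.299×R + 0.587×G + 0.114×B
Gray = 0.299×216 + 0.587×168 + 0.114×78
Gray = 64.584 + 98.616 + 8.892
Gray = 172.092 → round half up → 172
Gray = 172


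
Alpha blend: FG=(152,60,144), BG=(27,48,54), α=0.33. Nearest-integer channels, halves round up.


C = α×F + (1-α)×B, with 1-α = 0.67
R: 0.33×152 + 0.67×27 = 50.16 + 18.09 = 68.25 → 68
G: 0.33×60 + 0.67×48 = 19.80 + 32.16 = 51.96 → 52
B: 0.33×144 + 0.67×54 = 47.52 + 36.18 = 83.70 → 84
= RGB(68, 52, 84)


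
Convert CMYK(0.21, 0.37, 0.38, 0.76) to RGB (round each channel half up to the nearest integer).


R = 255 × (1-C) × (1-K) = 255 × 0.79 × 0.24 = 48.348 → 48
G = 255 × (1-M) × (1-K) = 255 × 0.63 × 0.24 = 38.556 → 39
B = 255 × (1-Y) × (1-K) = 255 × 0.62 × 0.24 = 37.944 → 38
= RGB(48, 39, 38)


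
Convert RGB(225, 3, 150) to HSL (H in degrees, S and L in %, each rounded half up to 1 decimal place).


Normalize: R'=225/255≈0.8824, G'=3/255≈0.0118, B'=150/255≈0.5882
Max=225/255, Min=3/255, Δ=Max-Min=222/255
L = (Max+Min)/2 = (225+3)/510 = 228/510 = 0.44705… → L = 44.7%
L ≤ 0.5 → S = Δ/(Max+Min) = 222/(225+3) = 222/228 = 0.97368… → S = 97.4%
(the 1/255 factors cancel in S and H, so raw channel differences can be used)
Max is R' → H = 60 × (((G-B)/Δ) mod 6) = 60 × (((3-150)/222) mod 6)
  (-147)/222 = -0.6621…; negative, so add 6 → 5.3378…
  H = 60 × 5.3378… = 320.270…° → H = 320.3°
= HSL(320.3°, 97.4%, 44.7%)


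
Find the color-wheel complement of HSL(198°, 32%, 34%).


Complement = opposite side of color wheel = hue + 180°
H' = (198 + 180) mod 360 = 18°
S and L unchanged.
= HSL(18°, 32%, 34%)


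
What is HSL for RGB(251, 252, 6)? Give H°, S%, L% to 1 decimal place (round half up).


Normalize: R'=251/255≈0.9843, G'=252/255≈0.9882, B'=6/255≈0.0235
Max=252/255, Min=6/255, Δ=Max-Min=246/255
L = (Max+Min)/2 = (252+6)/510 = 258/510 = 0.50588… → L = 50.6%
L > 0.5 → S = Δ/(2-Max-Min) = 246/(510-252-6) = 246/252 = 0.97619… → S = 97.6%
(the 1/255 factors cancel in S and H, so raw channel differences can be used)
Max is G' → H = 60 × ((B-R)/Δ + 2) = 60 × ((6-251)/246 + 2)
  -245/246 + 2 = -0.9959… + 2 = 1.0040…
  H = 60 × 1.0040… = 60.243…° → H = 60.2°
= HSL(60.2°, 97.6%, 50.6%)


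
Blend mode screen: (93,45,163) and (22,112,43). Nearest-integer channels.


Screen: C = 255 - (255-A)×(255-B)/255, rounded to nearest integer
R: 255 - (255-93)×(255-22)/255 = 255 - 37746/255 ≈ 255 - 148.024 = 106.976 → 107
G: 255 - (255-45)×(255-112)/255 = 255 - 30030/255 ≈ 255 - 117.765 = 137.235 → 137
B: 255 - (255-163)×(255-43)/255 = 255 - 19504/255 ≈ 255 - 76.486 = 178.514 → 179
= RGB(107, 137, 179)


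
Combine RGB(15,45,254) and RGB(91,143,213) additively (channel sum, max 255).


Additive: each channel = min(255, C₁+C₂)
R: 15+91 = 106 → 106
G: 45+143 = 188 → 188
B: 254+213 = 467 → 255
= RGB(106, 188, 255)


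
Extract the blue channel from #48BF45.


Color: #48BF45
R = 48 = 72
G = BF = 191
B = 45 = 69
Blue = 69


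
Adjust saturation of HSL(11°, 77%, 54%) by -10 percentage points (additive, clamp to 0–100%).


Original S = 77%
Adjustment = -10 percentage points
New S = 77 + (-10) = 67
Clamp to [0, 100] → 67
= HSL(11°, 67%, 54%)


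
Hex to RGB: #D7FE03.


D7 → 215 (R)
FE → 254 (G)
03 → 3 (B)
= RGB(215, 254, 3)


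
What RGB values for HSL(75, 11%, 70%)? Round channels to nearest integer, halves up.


H=75°, S=0.11, L=0.70
C = (1-|2L-1|)×S = (1-|0.40|)×0.11 = 0.066
H' = H/60 = 75/60 ≈ 1.2500; X = C×(1-|H' mod 2 - 1|) = 0.0495
m = L - C/2 = 0.70 - 0.033 = 0.667
Sector ⌊H'⌋ = 1 → (R',G',B') = (0.0495, 0.066, 0.0)
RGB = ((R'+m)×255, (G'+m)×255, (B'+m)×255) = (182.7075, 186.915, 170.085)
Round half up → RGB(183, 187, 170)


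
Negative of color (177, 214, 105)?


Invert: (255-R, 255-G, 255-B)
R: 255-177 = 78
G: 255-214 = 41
B: 255-105 = 150
= RGB(78, 41, 150)


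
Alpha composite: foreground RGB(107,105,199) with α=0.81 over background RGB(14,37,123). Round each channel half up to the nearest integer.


C = α×F + (1-α)×B, with 1-α = 0.19
R: 0.81×107 + 0.19×14 = 86.67 + 2.66 = 89.33 → 89
G: 0.81×105 + 0.19×37 = 85.05 + 7.03 = 92.08 → 92
B: 0.81×199 + 0.19×123 = 161.19 + 23.37 = 184.56 → 185
= RGB(89, 92, 185)


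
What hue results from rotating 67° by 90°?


New hue = (H + rotation) mod 360
New hue = (67 + 90) mod 360
= 157 mod 360
= 157°


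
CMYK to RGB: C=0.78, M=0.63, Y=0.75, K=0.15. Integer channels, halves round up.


R = 255 × (1-C) × (1-K) = 255 × 0.22 × 0.85 = 47.685 → 48
G = 255 × (1-M) × (1-K) = 255 × 0.37 × 0.85 = 80.1975 → 80
B = 255 × (1-Y) × (1-K) = 255 × 0.25 × 0.85 = 54.1875 → 54
= RGB(48, 80, 54)


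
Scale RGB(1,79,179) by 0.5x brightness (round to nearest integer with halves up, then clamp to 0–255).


Multiply each channel by 0.5, round half up, clamp to [0, 255]
R: 1×0.5 = 0.5 → round → 1
G: 79×0.5 = 39.5 → round → 40
B: 179×0.5 = 89.5 → round → 90
= RGB(1, 40, 90)


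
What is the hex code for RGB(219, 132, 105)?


R = 219 → DB (hex)
G = 132 → 84 (hex)
B = 105 → 69 (hex)
Hex = #DB8469


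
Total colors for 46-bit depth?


Colors = 2^bits = 2^46
= 70,368,744,177,664 colors


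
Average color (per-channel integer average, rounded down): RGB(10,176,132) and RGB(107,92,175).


Midpoint: each channel = ⌊(C₁+C₂)/2⌋
R: ⌊(10+107)/2⌋ = 58
G: ⌊(176+92)/2⌋ = 134
B: ⌊(132+175)/2⌋ = 153
= RGB(58, 134, 153)


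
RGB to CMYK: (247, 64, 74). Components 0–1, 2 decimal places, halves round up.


R'=247/255≈0.9686, G'=64/255≈0.2510, B'=74/255≈0.2902
K = 1 - max(R',G',B') = 1 - 247/255 = 8/255 = 0.03137… → 0.03
(1-R'-K)/(1-K) simplifies to (max-R)/max with max = 247:
C = (247-247)/247 = 0/247 = 0 → 0.00
M = (247-64)/247 = 183/247 = 0.74089… → 0.74
Y = (247-74)/247 = 173/247 = 0.70040… → 0.70
= CMYK(0.00, 0.74, 0.70, 0.03)


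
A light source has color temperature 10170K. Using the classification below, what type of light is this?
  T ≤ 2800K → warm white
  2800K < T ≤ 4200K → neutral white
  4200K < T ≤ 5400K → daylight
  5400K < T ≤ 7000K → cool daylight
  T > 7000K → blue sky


Temperature: 10170K
10170K > 7000K → blue sky
Classification: blue sky


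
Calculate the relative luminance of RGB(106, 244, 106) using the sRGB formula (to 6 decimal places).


Linearize each channel (sRGB transfer function): c = v/255; c_lin = c/12.92 if c ≤ 0.04045, else ((c+0.055)/1.055)^2.4
  R: 106/255 ≈ 0.415686 > 0.04045 → ((0.415686+0.055)/1.055)^2.4 ≈ 0.144128
  G: 244/255 ≈ 0.956863 > 0.04045 → ((0.956863+0.055)/1.055)^2.4 ≈ 0.904661
  B: 106/255 ≈ 0.415686 > 0.04045 → ((0.415686+0.055)/1.055)^2.4 ≈ 0.144128
R_lin = 0.144128, G_lin = 0.904661, B_lin = 0.144128
L = 0.2126×R + 0.7152×G + 0.0722×B
L = 0.2126×0.144128 + 0.7152×0.904661 + 0.0722×0.144128
L ≈ 0.688061


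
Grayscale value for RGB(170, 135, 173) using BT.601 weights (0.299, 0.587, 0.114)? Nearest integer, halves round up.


Gray = 0.299×R + 0.587×G + 0.114×B
Gray = 0.299×170 + 0.587×135 + 0.114×173
Gray = 50.830 + 79.245 + 19.722
Gray = 149.797 → round half up → 150
Gray = 150


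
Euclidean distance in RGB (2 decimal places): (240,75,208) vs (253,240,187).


d = √[(R₁-R₂)² + (G₁-G₂)² + (B₁-B₂)²]
d = √[(240-253)² + (75-240)² + (208-187)²]
d = √[169 + 27225 + 441]
d = √27835
d ≈ 166.84


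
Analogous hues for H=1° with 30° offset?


Base hue: 1°
Left analog: (1 - 30) mod 360 = 331°
Right analog: (1 + 30) mod 360 = 31°
Analogous hues = 331° and 31°


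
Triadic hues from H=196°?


Triadic: equally spaced at 120° intervals
H1 = 196°
H2 = (196 + 120) mod 360 = 316°
H3 = (196 + 240) mod 360 = 76°
Triadic = 196°, 316°, 76°


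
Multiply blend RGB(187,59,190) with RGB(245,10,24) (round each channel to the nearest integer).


Multiply: C = A×B/255, rounded to nearest integer
R: 187×245/255 = 45815/255 ≈ 179.667 → 180
G: 59×10/255 = 590/255 ≈ 2.314 → 2
B: 190×24/255 = 4560/255 ≈ 17.882 → 18
= RGB(180, 2, 18)


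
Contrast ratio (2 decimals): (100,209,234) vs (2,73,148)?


Linearize each sRGB channel c=v/255: c/12.92 if c ≤ 0.04045 else ((c+0.055)/1.055)^2.4
L = 0.2126×R_lin + 0.7152×G_lin + 0.0722×B_lin
Color 1 (100,209,234):
  R=100: 100/255≈0.3922 > 0.04045 → ((0.3922+0.055)/1.055)^2.4 ≈ 0.12744
  G=209: 209/255≈0.8196 > 0.04045 → ((0.8196+0.055)/1.055)^2.4 ≈ 0.63760
  B=234: 234/255≈0.9176 > 0.04045 → ((0.9176+0.055)/1.055)^2.4 ≈ 0.82279
  L1 = 0.2126×0.12744 + 0.7152×0.63760 + 0.0722×0.82279 ≈ 0.54251
Color 2 (2,73,148):
  R=2: 2/255≈0.0078 ≤ 0.04045 → 0.0078/12.92 ≈ 0.00061
  G=73: 73/255≈0.2863 > 0.04045 → ((0.2863+0.055)/1.055)^2.4 ≈ 0.06663
  B=148: 148/255≈0.5804 > 0.04045 → ((0.5804+0.055)/1.055)^2.4 ≈ 0.29614
  L2 = 0.2126×0.00061 + 0.7152×0.06663 + 0.0722×0.29614 ≈ 0.06916
Lighter = 0.54251, Darker = 0.06916
Ratio = (L_lighter + 0.05) / (L_darker + 0.05)
Ratio = (0.54251 + 0.05) / (0.06916 + 0.05) = 0.59251 / 0.11916 ≈ 4.9723
Ratio ≈ 4.97:1


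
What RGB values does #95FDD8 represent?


95 → 149 (R)
FD → 253 (G)
D8 → 216 (B)
= RGB(149, 253, 216)


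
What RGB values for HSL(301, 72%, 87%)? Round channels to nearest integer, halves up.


H=301°, S=0.72, L=0.87
C = (1-|2L-1|)×S = (1-|0.74|)×0.72 = 0.1872
H' = H/60 = 301/60 ≈ 5.0167; X = C×(1-|H' mod 2 - 1|) = 0.18408
m = L - C/2 = 0.87 - 0.0936 = 0.7764
Sector ⌊H'⌋ = 5 → (R',G',B') = (0.1872, 0.0, 0.18408)
RGB = ((R'+m)×255, (G'+m)×255, (B'+m)×255) = (245.718, 197.982, 244.9224)
Round half up → RGB(246, 198, 245)


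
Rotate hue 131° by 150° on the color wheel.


New hue = (H + rotation) mod 360
New hue = (131 + 150) mod 360
= 281 mod 360
= 281°


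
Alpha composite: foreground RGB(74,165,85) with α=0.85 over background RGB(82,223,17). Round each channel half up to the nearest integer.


C = α×F + (1-α)×B, with 1-α = 0.15
R: 0.85×74 + 0.15×82 = 62.90 + 12.30 = 75.20 → 75
G: 0.85×165 + 0.15×223 = 140.25 + 33.45 = 173.70 → 174
B: 0.85×85 + 0.15×17 = 72.25 + 2.55 = 74.80 → 75
= RGB(75, 174, 75)


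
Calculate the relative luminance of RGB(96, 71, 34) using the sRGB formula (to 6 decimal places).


Linearize each channel (sRGB transfer function): c = v/255; c_lin = c/12.92 if c ≤ 0.04045, else ((c+0.055)/1.055)^2.4
  R: 96/255 ≈ 0.376471 > 0.04045 → ((0.376471+0.055)/1.055)^2.4 ≈ 0.116971
  G: 71/255 ≈ 0.278431 > 0.04045 → ((0.278431+0.055)/1.055)^2.4 ≈ 0.063010
  B: 34/255 ≈ 0.133333 > 0.04045 → ((0.133333+0.055)/1.055)^2.4 ≈ 0.015996
R_lin = 0.116971, G_lin = 0.063010, B_lin = 0.015996
L = 0.2126×R + 0.7152×G + 0.0722×B
L = 0.2126×0.116971 + 0.7152×0.063010 + 0.0722×0.015996
L ≈ 0.071088


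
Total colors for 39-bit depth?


Colors = 2^bits = 2^39
= 549,755,813,888 colors


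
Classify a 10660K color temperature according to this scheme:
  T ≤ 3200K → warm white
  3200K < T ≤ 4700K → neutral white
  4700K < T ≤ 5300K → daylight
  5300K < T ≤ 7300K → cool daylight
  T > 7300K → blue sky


Temperature: 10660K
10660K > 7300K → blue sky
Classification: blue sky


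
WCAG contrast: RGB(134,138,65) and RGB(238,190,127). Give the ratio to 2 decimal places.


Linearize each sRGB channel c=v/255: c/12.92 if c ≤ 0.04045 else ((c+0.055)/1.055)^2.4
L = 0.2126×R_lin + 0.7152×G_lin + 0.0722×B_lin
Color 1 (134,138,65):
  R=134: 134/255≈0.5255 > 0.04045 → ((0.5255+0.055)/1.055)^2.4 ≈ 0.23840
  G=138: 138/255≈0.5412 > 0.04045 → ((0.5412+0.055)/1.055)^2.4 ≈ 0.25415
  B=65: 65/255≈0.2549 > 0.04045 → ((0.2549+0.055)/1.055)^2.4 ≈ 0.05286
  L1 = 0.2126×0.23840 + 0.7152×0.25415 + 0.0722×0.05286 ≈ 0.23627
Color 2 (238,190,127):
  R=238: 238/255≈0.9333 > 0.04045 → ((0.9333+0.055)/1.055)^2.4 ≈ 0.85499
  G=190: 190/255≈0.7451 > 0.04045 → ((0.7451+0.055)/1.055)^2.4 ≈ 0.51492
  B=127: 127/255≈0.4980 > 0.04045 → ((0.4980+0.055)/1.055)^2.4 ≈ 0.21223
  L2 = 0.2126×0.85499 + 0.7152×0.51492 + 0.0722×0.21223 ≈ 0.56536
Lighter = 0.56536, Darker = 0.23627
Ratio = (L_lighter + 0.05) / (L_darker + 0.05)
Ratio = (0.56536 + 0.05) / (0.23627 + 0.05) = 0.61536 / 0.28627 ≈ 2.1496
Ratio ≈ 2.15:1


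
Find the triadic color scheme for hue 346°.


Triadic: equally spaced at 120° intervals
H1 = 346°
H2 = (346 + 120) mod 360 = 106°
H3 = (346 + 240) mod 360 = 226°
Triadic = 346°, 106°, 226°


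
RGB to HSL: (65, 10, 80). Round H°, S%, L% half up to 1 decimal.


Normalize: R'=65/255≈0.2549, G'=10/255≈0.0392, B'=80/255≈0.3137
Max=80/255, Min=10/255, Δ=Max-Min=70/255
L = (Max+Min)/2 = (80+10)/510 = 90/510 = 0.17647… → L = 17.6%
L ≤ 0.5 → S = Δ/(Max+Min) = 70/(80+10) = 70/90 = 0.77777… → S = 77.8%
(the 1/255 factors cancel in S and H, so raw channel differences can be used)
Max is B' → H = 60 × ((R-G)/Δ + 4) = 60 × ((65-10)/70 + 4)
  55/70 + 4 = 0.7857… + 4 = 4.7857…
  H = 60 × 4.7857… = 287.142…° → H = 287.1°
= HSL(287.1°, 77.8%, 17.6%)


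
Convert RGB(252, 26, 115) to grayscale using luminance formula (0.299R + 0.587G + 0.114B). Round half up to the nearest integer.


Gray = 0.299×R + 0.587×G + 0.114×B
Gray = 0.299×252 + 0.587×26 + 0.114×115
Gray = 75.348 + 15.262 + 13.110
Gray = 103.720 → round half up → 104
Gray = 104


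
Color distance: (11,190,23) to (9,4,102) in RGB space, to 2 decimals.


d = √[(R₁-R₂)² + (G₁-G₂)² + (B₁-B₂)²]
d = √[(11-9)² + (190-4)² + (23-102)²]
d = √[4 + 34596 + 6241]
d = √40841
d ≈ 202.09


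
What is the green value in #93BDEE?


Color: #93BDEE
R = 93 = 147
G = BD = 189
B = EE = 238
Green = 189


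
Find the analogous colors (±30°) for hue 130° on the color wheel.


Base hue: 130°
Left analog: (130 - 30) mod 360 = 100°
Right analog: (130 + 30) mod 360 = 160°
Analogous hues = 100° and 160°


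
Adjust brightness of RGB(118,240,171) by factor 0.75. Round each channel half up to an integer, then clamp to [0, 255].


Multiply each channel by 0.75, round half up, clamp to [0, 255]
R: 118×0.75 = 88.5 → round → 89
G: 240×0.75 = 180
B: 171×0.75 = 128.25 → round → 128
= RGB(89, 180, 128)


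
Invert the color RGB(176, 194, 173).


Invert: (255-R, 255-G, 255-B)
R: 255-176 = 79
G: 255-194 = 61
B: 255-173 = 82
= RGB(79, 61, 82)


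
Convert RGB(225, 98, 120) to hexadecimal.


R = 225 → E1 (hex)
G = 98 → 62 (hex)
B = 120 → 78 (hex)
Hex = #E16278


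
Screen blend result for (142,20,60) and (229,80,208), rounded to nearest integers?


Screen: C = 255 - (255-A)×(255-B)/255, rounded to nearest integer
R: 255 - (255-142)×(255-229)/255 = 255 - 2938/255 ≈ 255 - 11.522 = 243.478 → 243
G: 255 - (255-20)×(255-80)/255 = 255 - 41125/255 ≈ 255 - 161.275 = 93.725 → 94
B: 255 - (255-60)×(255-208)/255 = 255 - 9165/255 ≈ 255 - 35.941 = 219.059 → 219
= RGB(243, 94, 219)


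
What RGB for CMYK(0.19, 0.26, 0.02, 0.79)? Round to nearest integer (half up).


R = 255 × (1-C) × (1-K) = 255 × 0.81 × 0.21 = 43.3755 → 43
G = 255 × (1-M) × (1-K) = 255 × 0.74 × 0.21 = 39.627 → 40
B = 255 × (1-Y) × (1-K) = 255 × 0.98 × 0.21 = 52.479 → 52
= RGB(43, 40, 52)


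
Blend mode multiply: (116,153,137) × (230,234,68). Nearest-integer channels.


Multiply: C = A×B/255, rounded to nearest integer
R: 116×230/255 = 26680/255 ≈ 104.627 → 105
G: 153×234/255 = 35802/255 ≈ 140.400 → 140
B: 137×68/255 = 9316/255 ≈ 36.533 → 37
= RGB(105, 140, 37)
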